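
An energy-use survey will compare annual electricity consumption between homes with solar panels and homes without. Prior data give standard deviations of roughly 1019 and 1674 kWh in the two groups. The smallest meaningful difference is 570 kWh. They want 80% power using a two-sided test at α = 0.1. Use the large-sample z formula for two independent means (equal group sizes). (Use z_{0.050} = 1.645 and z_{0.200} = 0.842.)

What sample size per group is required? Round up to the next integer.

n = 74 per group

n = (z_{α/2} + z_β)² · (σ₁² + σ₂²) / δ²
  = (1.645 + 0.842)² · (1019² + 1674² = 3840637) / 570²
  = 6.1852 · 3840637 / 324900
  = 73.11
Round up → n = 74 per group.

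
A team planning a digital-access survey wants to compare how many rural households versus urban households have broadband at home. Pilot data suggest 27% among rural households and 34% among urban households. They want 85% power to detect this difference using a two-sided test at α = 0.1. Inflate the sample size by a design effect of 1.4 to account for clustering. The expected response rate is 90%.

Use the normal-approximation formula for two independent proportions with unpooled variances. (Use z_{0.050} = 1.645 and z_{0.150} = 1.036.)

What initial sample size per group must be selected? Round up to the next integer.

n = 962 per group

n = (z_{α/2} + z_β)² · [p₁(1−p₁) + p₂(1−p₂)] / (p₁ − p₂)²
  = (1.645 + 1.036)² · (0.27·0.73 + 0.34·0.66) / (-0.07)²
  = (2.681)² · (0.1971 + 0.2244) / 0.0049
  = 7.1878 · 0.4215 / 0.0049
  = 618.29
Design effect: 1.4 × 618.29 = 865.61.
Adjust for 90% response: 865.61 / 0.90 = 961.79.
Round up → n = 962 per group.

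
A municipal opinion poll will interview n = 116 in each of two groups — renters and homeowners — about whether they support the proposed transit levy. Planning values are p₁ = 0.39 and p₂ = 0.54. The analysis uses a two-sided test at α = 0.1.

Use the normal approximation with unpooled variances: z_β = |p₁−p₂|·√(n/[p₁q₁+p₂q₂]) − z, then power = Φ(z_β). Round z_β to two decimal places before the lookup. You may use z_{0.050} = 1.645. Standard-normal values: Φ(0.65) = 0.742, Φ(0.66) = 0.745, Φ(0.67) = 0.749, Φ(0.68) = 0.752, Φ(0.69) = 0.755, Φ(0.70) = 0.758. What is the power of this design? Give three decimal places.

z_β = |p₁−p₂|·√(n/[p₁q₁+p₂q₂]) − z_{α/2}
    = 0.15 · √(116/0.4863) − 1.645
    = 0.15 · 15.4446 − 1.645
    = 2.3167 − 1.645 = 0.6717 → 0.67
Power = Φ(0.67) = 0.749.

Power ≈ 0.749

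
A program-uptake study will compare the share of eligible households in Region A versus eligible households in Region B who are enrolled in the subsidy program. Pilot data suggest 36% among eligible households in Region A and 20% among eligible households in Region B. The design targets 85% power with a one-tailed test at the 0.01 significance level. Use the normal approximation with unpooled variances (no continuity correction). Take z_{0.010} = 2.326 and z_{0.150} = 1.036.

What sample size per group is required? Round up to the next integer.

n = (z_α + z_β)² · [p₁(1−p₁) + p₂(1−p₂)] / (p₁ − p₂)²
  = (2.326 + 1.036)² · (0.36·0.64 + 0.20·0.80) / (0.16)²
  = (3.362)² · (0.2304 + 0.1600) / 0.0256
  = 11.3030 · 0.3904 / 0.0256
  = 172.37
Round up → n = 173 per group.

n = 173 per group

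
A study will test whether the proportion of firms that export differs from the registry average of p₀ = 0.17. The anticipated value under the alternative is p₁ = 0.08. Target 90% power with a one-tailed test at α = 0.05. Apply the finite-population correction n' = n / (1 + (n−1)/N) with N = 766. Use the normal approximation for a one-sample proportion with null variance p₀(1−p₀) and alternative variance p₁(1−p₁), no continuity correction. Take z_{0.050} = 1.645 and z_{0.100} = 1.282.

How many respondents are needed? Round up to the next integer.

n = 101

n = [z_α·√(p₀q₀) + z_β·√(p₁q₁)]² / (p₁ − p₀)²
  = [1.645·√(0.17·0.83) + 1.282·√(0.08·0.92)]² / (-0.09)²
  = [1.645·0.3756 + 1.282·0.2713]² / 0.0081
  = [0.9657]² / 0.0081
  = 115.14
Finite-population correction (N = 766): 115.14 / (1 + (115.14 − 1)/766) = 100.21.
Round up → n = 101.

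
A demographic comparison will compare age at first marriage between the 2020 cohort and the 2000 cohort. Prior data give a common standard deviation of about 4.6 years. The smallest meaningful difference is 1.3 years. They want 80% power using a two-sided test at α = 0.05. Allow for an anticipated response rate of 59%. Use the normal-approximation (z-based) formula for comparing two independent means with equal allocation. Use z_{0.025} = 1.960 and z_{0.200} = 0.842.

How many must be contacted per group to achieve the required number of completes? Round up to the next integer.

n = 334 per group

n = (z_{α/2} + z_β)² · (σ₁² + σ₂²) / δ²
  = (1.960 + 0.842)² · (2·4.6² = 42.32) / 1.3²
  = 7.8512 · 42.32 / 1.69
  = 196.61
Adjust for 59% response: 196.61 / 0.59 = 333.23.
Round up → n = 334 per group.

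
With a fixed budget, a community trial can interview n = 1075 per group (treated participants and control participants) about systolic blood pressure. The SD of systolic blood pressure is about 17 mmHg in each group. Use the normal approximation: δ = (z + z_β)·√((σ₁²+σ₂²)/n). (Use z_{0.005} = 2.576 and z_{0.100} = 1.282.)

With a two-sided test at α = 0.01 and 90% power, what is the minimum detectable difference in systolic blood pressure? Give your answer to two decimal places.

Minimum detectable difference ≈ 2.83 mmHg

δ = (z_{α/2} + z_β) · √((σ₁²+σ₂²)/n)
  = (2.576 + 1.282) · √(578/1075)
  = 3.858 · √0.53767
  = 3.858 · 0.7333
  = 2.8289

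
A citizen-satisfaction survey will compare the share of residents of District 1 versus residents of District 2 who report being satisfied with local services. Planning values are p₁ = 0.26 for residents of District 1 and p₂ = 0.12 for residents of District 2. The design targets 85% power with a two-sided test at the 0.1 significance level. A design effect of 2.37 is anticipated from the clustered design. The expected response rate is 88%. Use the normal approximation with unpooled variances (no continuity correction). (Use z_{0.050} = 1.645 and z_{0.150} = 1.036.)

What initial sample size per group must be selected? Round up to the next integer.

n = (z_{α/2} + z_β)² · [p₁(1−p₁) + p₂(1−p₂)] / (p₁ − p₂)²
  = (1.645 + 1.036)² · (0.26·0.74 + 0.12·0.88) / (0.14)²
  = (2.681)² · (0.1924 + 0.1056) / 0.0196
  = 7.1878 · 0.2980 / 0.0196
  = 109.28
Design effect: 2.37 × 109.28 = 259.00.
Adjust for 88% response: 259.00 / 0.88 = 294.32.
Round up → n = 295 per group.

n = 295 per group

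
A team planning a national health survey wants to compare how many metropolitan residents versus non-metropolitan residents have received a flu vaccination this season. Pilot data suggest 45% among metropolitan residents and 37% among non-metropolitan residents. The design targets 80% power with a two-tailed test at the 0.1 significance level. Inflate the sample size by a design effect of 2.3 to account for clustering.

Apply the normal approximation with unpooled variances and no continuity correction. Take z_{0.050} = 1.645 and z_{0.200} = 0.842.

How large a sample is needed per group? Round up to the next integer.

n = 1069 per group

n = (z_{α/2} + z_β)² · [p₁(1−p₁) + p₂(1−p₂)] / (p₁ − p₂)²
  = (1.645 + 0.842)² · (0.45·0.55 + 0.37·0.63) / (0.08)²
  = (2.487)² · (0.2475 + 0.2331) / 0.0064
  = 6.1852 · 0.4806 / 0.0064
  = 464.47
Design effect: 2.3 × 464.47 = 1068.28.
Round up → n = 1069 per group.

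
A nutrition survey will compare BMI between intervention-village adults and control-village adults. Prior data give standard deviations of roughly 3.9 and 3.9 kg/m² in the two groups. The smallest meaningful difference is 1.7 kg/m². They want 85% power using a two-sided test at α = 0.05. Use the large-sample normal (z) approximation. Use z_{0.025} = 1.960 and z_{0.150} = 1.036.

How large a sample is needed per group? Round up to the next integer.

n = (z_{α/2} + z_β)² · (σ₁² + σ₂²) / δ²
  = (1.960 + 1.036)² · (3.9² + 3.9² = 30.42) / 1.7²
  = 8.9760 · 30.42 / 2.89
  = 94.48
Round up → n = 95 per group.

n = 95 per group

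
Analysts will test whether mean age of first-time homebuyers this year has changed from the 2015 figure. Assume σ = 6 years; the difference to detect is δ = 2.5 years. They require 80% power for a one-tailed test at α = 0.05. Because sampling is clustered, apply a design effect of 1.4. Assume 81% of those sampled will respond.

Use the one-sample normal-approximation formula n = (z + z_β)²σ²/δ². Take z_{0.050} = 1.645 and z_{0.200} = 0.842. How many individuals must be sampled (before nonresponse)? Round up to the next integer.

n = 62

n = (z_α + z_β)² · σ² / δ²
  = (1.645 + 0.842)² · 6² / 2.5²
  = 6.1852 · 36 / 6.25
  = 35.63
Design effect: 1.4 × 35.63 = 49.88.
Adjust for 81% response: 49.88 / 0.81 = 61.58.
Round up → n = 62.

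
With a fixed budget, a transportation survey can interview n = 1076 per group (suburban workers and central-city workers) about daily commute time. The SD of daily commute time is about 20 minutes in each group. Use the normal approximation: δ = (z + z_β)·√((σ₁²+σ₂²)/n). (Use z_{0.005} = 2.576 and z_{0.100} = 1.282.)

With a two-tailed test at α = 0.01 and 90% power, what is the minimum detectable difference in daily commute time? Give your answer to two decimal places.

δ = (z_{α/2} + z_β) · √((σ₁²+σ₂²)/n)
  = (2.576 + 1.282) · √(800/1076)
  = 3.858 · √0.74349
  = 3.858 · 0.8623
  = 3.3266

Minimum detectable difference ≈ 3.33 minutes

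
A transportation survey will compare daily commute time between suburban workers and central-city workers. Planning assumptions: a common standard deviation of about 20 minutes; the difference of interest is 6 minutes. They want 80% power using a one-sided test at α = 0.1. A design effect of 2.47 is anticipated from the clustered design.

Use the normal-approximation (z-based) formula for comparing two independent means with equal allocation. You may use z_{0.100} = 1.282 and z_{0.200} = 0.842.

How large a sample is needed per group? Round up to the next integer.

n = 248 per group

n = (z_α + z_β)² · (σ₁² + σ₂²) / δ²
  = (1.282 + 0.842)² · (2·20² = 800) / 6²
  = 4.5114 · 800 / 36
  = 100.25
Design effect: 2.47 × 100.25 = 247.62.
Round up → n = 248 per group.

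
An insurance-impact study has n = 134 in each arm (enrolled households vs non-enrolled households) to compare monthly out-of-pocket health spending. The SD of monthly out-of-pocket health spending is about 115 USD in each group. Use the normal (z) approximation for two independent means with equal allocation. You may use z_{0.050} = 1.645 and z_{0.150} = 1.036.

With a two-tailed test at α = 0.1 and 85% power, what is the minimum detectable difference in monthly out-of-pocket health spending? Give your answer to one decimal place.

Minimum detectable difference ≈ 37.7 USD

δ = (z_{α/2} + z_β) · √((σ₁²+σ₂²)/n)
  = (1.645 + 1.036) · √(26450/134)
  = 2.681 · √197.3881
  = 2.681 · 14.0495
  = 37.6667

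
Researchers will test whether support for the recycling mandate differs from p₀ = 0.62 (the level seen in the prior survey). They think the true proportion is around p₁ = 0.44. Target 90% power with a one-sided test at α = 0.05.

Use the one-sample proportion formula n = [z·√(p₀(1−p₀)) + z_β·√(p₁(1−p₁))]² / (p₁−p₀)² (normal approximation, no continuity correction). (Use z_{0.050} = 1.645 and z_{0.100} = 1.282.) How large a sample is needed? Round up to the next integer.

n = [z_α·√(p₀q₀) + z_β·√(p₁q₁)]² / (p₁ − p₀)²
  = [1.645·√(0.62·0.38) + 1.282·√(0.44·0.56)]² / (-0.18)²
  = [1.645·0.4854 + 1.282·0.4964]² / 0.0324
  = [1.4348]² / 0.0324
  = 63.54
Round up → n = 64.

n = 64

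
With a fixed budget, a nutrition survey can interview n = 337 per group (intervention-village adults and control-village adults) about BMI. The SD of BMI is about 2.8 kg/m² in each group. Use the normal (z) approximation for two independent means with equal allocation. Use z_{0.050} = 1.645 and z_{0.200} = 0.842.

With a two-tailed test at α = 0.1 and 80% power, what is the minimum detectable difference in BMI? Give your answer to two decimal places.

Minimum detectable difference ≈ 0.54 kg/m²

δ = (z_{α/2} + z_β) · √((σ₁²+σ₂²)/n)
  = (1.645 + 0.842) · √(15.68/337)
  = 2.487 · √0.04653
  = 2.487 · 0.2157
  = 0.5365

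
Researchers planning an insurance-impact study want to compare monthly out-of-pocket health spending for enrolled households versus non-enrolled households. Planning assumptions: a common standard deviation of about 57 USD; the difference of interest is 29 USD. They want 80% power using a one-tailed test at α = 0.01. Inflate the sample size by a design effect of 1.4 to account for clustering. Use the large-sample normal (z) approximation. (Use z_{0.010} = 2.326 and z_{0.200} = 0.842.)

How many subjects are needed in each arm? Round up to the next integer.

n = (z_α + z_β)² · (σ₁² + σ₂²) / δ²
  = (2.326 + 0.842)² · (2·57² = 6498) / 29²
  = 10.0362 · 6498 / 841
  = 77.55
Design effect: 1.4 × 77.55 = 108.56.
Round up → n = 109 per group.

n = 109 per group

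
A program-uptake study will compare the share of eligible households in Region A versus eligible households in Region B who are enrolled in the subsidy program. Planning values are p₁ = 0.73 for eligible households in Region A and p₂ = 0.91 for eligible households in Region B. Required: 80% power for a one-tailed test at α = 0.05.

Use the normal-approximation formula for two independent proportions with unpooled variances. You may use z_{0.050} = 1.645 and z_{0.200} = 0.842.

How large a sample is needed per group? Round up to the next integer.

n = 54 per group

n = (z_α + z_β)² · [p₁(1−p₁) + p₂(1−p₂)] / (p₁ − p₂)²
  = (1.645 + 0.842)² · (0.73·0.27 + 0.91·0.09) / (-0.18)²
  = (2.487)² · (0.1971 + 0.0819) / 0.0324
  = 6.1852 · 0.2790 / 0.0324
  = 53.26
Round up → n = 54 per group.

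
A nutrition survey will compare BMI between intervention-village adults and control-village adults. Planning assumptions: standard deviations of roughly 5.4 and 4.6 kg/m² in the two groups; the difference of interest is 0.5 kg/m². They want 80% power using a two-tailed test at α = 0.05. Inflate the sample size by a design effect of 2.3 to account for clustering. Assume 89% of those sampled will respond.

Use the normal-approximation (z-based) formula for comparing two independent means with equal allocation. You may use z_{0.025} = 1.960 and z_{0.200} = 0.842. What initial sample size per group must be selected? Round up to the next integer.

n = (z_{α/2} + z_β)² · (σ₁² + σ₂²) / δ²
  = (1.960 + 0.842)² · (5.4² + 4.6² = 50.32) / 0.5²
  = 7.8512 · 50.32 / 0.25
  = 1580.29
Design effect: 2.3 × 1580.29 = 3634.67.
Adjust for 89% response: 3634.67 / 0.89 = 4083.90.
Round up → n = 4084 per group.

n = 4084 per group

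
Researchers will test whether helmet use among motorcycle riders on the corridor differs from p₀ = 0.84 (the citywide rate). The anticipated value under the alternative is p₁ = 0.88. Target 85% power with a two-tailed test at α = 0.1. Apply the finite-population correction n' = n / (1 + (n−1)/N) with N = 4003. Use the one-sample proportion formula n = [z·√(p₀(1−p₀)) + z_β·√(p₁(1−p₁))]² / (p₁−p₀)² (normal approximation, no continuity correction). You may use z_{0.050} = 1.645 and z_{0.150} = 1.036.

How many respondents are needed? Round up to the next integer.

n = 486

n = [z_{α/2}·√(p₀q₀) + z_β·√(p₁q₁)]² / (p₁ − p₀)²
  = [1.645·√(0.84·0.16) + 1.036·√(0.88·0.12)]² / (0.04)²
  = [1.645·0.3666 + 1.036·0.3250]² / 0.0016
  = [0.9397]² / 0.0016
  = 551.93
Finite-population correction (N = 4003): 551.93 / (1 + (551.93 − 1)/4003) = 485.16.
Round up → n = 486.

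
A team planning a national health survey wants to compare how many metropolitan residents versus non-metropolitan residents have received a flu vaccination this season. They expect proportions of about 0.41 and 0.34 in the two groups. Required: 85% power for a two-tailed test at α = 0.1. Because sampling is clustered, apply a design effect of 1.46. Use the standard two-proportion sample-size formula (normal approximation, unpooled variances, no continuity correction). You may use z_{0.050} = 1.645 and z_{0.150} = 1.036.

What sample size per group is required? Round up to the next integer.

n = 999 per group

n = (z_{α/2} + z_β)² · [p₁(1−p₁) + p₂(1−p₂)] / (p₁ − p₂)²
  = (1.645 + 1.036)² · (0.41·0.59 + 0.34·0.66) / (0.07)²
  = (2.681)² · (0.2419 + 0.2244) / 0.0049
  = 7.1878 · 0.4663 / 0.0049
  = 684.01
Design effect: 1.46 × 684.01 = 998.66.
Round up → n = 999 per group.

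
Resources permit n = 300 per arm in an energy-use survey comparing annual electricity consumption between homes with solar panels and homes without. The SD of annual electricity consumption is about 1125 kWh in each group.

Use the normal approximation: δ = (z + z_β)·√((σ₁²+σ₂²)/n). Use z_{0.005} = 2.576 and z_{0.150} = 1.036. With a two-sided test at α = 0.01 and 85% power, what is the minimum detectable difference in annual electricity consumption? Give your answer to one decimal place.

δ = (z_{α/2} + z_β) · √((σ₁²+σ₂²)/n)
  = (2.576 + 1.036) · √(2531250/300)
  = 3.612 · √8437.5
  = 3.612 · 91.8559
  = 331.7834

Minimum detectable difference ≈ 331.8 kWh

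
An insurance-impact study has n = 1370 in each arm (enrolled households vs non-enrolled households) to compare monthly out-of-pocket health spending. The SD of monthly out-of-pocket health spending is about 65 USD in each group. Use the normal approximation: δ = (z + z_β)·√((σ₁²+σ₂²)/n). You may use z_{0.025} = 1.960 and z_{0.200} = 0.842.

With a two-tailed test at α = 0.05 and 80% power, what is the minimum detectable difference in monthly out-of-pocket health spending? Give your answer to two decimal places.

δ = (z_{α/2} + z_β) · √((σ₁²+σ₂²)/n)
  = (1.960 + 0.842) · √(8450/1370)
  = 2.802 · √6.1679
  = 2.802 · 2.4835
  = 6.9588

Minimum detectable difference ≈ 6.96 USD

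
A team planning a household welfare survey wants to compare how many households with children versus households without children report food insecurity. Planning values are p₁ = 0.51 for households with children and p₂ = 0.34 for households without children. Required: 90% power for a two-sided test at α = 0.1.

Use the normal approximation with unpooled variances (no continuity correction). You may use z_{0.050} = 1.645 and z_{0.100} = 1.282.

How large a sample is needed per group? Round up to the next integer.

n = (z_{α/2} + z_β)² · [p₁(1−p₁) + p₂(1−p₂)] / (p₁ − p₂)²
  = (1.645 + 1.282)² · (0.51·0.49 + 0.34·0.66) / (0.17)²
  = (2.927)² · (0.2499 + 0.2244) / 0.0289
  = 8.5673 · 0.4743 / 0.0289
  = 140.60
Round up → n = 141 per group.

n = 141 per group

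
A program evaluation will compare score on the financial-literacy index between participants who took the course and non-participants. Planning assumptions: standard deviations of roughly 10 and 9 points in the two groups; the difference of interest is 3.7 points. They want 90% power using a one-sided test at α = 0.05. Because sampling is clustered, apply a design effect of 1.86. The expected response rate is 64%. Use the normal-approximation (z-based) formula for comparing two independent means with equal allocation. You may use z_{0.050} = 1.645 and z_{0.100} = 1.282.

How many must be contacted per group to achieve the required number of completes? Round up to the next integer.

n = 330 per group

n = (z_α + z_β)² · (σ₁² + σ₂²) / δ²
  = (1.645 + 1.282)² · (10² + 9² = 181) / 3.7²
  = 8.5673 · 181 / 13.69
  = 113.27
Design effect: 1.86 × 113.27 = 210.68.
Adjust for 64% response: 210.68 / 0.64 = 329.20.
Round up → n = 330 per group.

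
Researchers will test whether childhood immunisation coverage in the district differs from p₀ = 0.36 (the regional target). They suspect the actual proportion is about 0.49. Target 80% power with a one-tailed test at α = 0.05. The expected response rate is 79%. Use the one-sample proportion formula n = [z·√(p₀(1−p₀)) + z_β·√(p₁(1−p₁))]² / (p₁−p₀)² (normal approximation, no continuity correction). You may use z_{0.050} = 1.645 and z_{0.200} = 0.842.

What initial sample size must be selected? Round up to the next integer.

n = 110

n = [z_α·√(p₀q₀) + z_β·√(p₁q₁)]² / (p₁ − p₀)²
  = [1.645·√(0.36·0.64) + 0.842·√(0.49·0.51)]² / (0.13)²
  = [1.645·0.4800 + 0.842·0.4999]² / 0.0169
  = [1.2105]² / 0.0169
  = 86.71
Adjust for 79% response: 86.71 / 0.79 = 109.76.
Round up → n = 110.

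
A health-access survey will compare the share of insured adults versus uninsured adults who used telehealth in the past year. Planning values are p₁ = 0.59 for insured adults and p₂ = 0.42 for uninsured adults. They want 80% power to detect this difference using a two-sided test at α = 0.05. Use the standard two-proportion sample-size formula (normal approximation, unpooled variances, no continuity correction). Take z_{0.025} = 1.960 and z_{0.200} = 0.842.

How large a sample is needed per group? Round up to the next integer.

n = (z_{α/2} + z_β)² · [p₁(1−p₁) + p₂(1−p₂)] / (p₁ − p₂)²
  = (1.960 + 0.842)² · (0.59·0.41 + 0.42·0.58) / (0.17)²
  = (2.802)² · (0.2419 + 0.2436) / 0.0289
  = 7.8512 · 0.4855 / 0.0289
  = 131.89
Round up → n = 132 per group.

n = 132 per group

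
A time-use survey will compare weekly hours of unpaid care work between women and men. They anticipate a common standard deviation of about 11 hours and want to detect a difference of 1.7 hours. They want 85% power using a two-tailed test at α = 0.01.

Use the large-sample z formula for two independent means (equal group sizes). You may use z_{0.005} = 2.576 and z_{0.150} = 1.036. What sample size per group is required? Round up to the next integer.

n = (z_{α/2} + z_β)² · (σ₁² + σ₂²) / δ²
  = (2.576 + 1.036)² · (2·11² = 242) / 1.7²
  = 13.0465 · 242 / 2.89
  = 1092.48
Round up → n = 1093 per group.

n = 1093 per group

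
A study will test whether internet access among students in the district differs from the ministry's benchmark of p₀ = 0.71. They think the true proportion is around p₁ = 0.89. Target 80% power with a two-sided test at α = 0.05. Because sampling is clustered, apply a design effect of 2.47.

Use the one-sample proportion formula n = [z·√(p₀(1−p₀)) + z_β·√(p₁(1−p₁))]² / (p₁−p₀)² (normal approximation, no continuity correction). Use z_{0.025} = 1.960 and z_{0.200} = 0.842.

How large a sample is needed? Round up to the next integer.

n = [z_{α/2}·√(p₀q₀) + z_β·√(p₁q₁)]² / (p₁ − p₀)²
  = [1.960·√(0.71·0.29) + 0.842·√(0.89·0.11)]² / (0.18)²
  = [1.960·0.4538 + 0.842·0.3129]² / 0.0324
  = [1.1528]² / 0.0324
  = 41.02
Design effect: 2.47 × 41.02 = 101.32.
Round up → n = 102.

n = 102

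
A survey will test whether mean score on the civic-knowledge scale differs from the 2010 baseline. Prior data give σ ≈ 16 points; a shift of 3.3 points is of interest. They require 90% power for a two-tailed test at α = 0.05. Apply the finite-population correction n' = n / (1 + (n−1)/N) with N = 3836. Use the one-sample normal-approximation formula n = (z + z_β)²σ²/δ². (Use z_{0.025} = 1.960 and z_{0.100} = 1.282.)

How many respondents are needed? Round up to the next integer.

n = (z_{α/2} + z_β)² · σ² / δ²
  = (1.960 + 1.282)² · 16² / 3.3²
  = 10.5106 · 256 / 10.89
  = 247.08
Finite-population correction (N = 3836): 247.08 / (1 + (247.08 − 1)/3836) = 232.19.
Round up → n = 233.

n = 233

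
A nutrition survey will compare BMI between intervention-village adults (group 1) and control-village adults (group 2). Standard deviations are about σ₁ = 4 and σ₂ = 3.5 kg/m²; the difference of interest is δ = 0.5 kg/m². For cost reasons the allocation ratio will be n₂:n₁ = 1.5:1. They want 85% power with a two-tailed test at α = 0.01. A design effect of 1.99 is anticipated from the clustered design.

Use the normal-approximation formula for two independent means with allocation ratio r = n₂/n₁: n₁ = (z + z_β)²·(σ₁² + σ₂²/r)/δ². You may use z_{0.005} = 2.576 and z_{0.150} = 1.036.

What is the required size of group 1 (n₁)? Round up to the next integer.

n₁ = 2510

n₁ = (z_{α/2} + z_β)² · (σ₁² + σ₂²/r) / δ²
   = (2.576 + 1.036)² · (4² + 3.5²/1.5) / 0.5²
   = 13.0465 · (16 + 8.1667) / 0.25
   = 13.0465 · 24.1667 / 0.25
   = 1261.17
Design effect: 1.99 × 1261.17 = 2509.72.
Round up → n₁ = 2510; n₂ = r·n₁ = 1.5 × 2510 = 3765.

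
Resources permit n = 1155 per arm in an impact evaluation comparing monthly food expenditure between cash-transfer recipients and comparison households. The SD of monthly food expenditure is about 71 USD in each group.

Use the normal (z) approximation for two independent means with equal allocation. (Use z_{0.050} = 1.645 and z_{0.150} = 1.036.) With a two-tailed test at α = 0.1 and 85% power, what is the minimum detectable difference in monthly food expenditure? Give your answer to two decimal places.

δ = (z_{α/2} + z_β) · √((σ₁²+σ₂²)/n)
  = (1.645 + 1.036) · √(10082/1155)
  = 2.681 · √8.729
  = 2.681 · 2.9545
  = 7.9210

Minimum detectable difference ≈ 7.92 USD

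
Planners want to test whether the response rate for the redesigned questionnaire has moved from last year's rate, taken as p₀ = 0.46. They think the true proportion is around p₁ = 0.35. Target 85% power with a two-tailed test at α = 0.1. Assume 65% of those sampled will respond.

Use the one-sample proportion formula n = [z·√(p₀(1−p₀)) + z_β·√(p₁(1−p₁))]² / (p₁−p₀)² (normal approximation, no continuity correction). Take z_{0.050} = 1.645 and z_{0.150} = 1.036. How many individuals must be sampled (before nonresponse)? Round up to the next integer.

n = [z_{α/2}·√(p₀q₀) + z_β·√(p₁q₁)]² / (p₁ − p₀)²
  = [1.645·√(0.46·0.54) + 1.036·√(0.35·0.65)]² / (-0.11)²
  = [1.645·0.4984 + 1.036·0.4770]² / 0.0121
  = [1.3140]² / 0.0121
  = 142.69
Adjust for 65% response: 142.69 / 0.65 = 219.53.
Round up → n = 220.

n = 220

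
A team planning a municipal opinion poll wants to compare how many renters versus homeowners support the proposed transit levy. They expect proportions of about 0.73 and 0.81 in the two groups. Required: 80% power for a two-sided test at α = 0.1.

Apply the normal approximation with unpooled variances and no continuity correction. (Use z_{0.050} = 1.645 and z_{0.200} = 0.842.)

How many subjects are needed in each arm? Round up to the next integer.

n = 340 per group

n = (z_{α/2} + z_β)² · [p₁(1−p₁) + p₂(1−p₂)] / (p₁ − p₂)²
  = (1.645 + 0.842)² · (0.73·0.27 + 0.81·0.19) / (-0.08)²
  = (2.487)² · (0.1971 + 0.1539) / 0.0064
  = 6.1852 · 0.3510 / 0.0064
  = 339.22
Round up → n = 340 per group.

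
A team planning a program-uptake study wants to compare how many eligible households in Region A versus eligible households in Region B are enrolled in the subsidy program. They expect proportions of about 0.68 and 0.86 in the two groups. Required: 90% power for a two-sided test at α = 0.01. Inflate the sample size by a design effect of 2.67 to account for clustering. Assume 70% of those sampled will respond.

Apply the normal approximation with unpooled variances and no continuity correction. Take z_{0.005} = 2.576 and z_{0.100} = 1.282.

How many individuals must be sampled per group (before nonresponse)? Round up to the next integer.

n = (z_{α/2} + z_β)² · [p₁(1−p₁) + p₂(1−p₂)] / (p₁ − p₂)²
  = (2.576 + 1.282)² · (0.68·0.32 + 0.86·0.14) / (-0.18)²
  = (3.858)² · (0.2176 + 0.1204) / 0.0324
  = 14.8842 · 0.3380 / 0.0324
  = 155.27
Design effect: 2.67 × 155.27 = 414.58.
Adjust for 70% response: 414.58 / 0.70 = 592.26.
Round up → n = 593 per group.

n = 593 per group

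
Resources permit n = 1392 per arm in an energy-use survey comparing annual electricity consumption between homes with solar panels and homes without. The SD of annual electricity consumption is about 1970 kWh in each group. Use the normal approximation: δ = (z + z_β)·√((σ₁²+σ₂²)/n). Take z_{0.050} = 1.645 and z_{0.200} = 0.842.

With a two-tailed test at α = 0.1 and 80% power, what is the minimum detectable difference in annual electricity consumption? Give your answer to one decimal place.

Minimum detectable difference ≈ 185.7 kWh

δ = (z_{α/2} + z_β) · √((σ₁²+σ₂²)/n)
  = (1.645 + 0.842) · √(7761800/1392)
  = 2.487 · √5576.0
  = 2.487 · 74.6727
  = 185.7109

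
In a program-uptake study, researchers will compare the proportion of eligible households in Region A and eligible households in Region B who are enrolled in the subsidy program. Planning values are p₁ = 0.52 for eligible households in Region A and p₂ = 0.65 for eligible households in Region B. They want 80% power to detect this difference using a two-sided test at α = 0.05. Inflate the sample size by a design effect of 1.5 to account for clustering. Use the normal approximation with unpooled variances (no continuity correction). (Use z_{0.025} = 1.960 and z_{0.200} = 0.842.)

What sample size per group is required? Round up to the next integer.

n = 333 per group

n = (z_{α/2} + z_β)² · [p₁(1−p₁) + p₂(1−p₂)] / (p₁ − p₂)²
  = (1.960 + 0.842)² · (0.52·0.48 + 0.65·0.35) / (-0.13)²
  = (2.802)² · (0.2496 + 0.2275) / 0.0169
  = 7.8512 · 0.4771 / 0.0169
  = 221.65
Design effect: 1.5 × 221.65 = 332.47.
Round up → n = 333 per group.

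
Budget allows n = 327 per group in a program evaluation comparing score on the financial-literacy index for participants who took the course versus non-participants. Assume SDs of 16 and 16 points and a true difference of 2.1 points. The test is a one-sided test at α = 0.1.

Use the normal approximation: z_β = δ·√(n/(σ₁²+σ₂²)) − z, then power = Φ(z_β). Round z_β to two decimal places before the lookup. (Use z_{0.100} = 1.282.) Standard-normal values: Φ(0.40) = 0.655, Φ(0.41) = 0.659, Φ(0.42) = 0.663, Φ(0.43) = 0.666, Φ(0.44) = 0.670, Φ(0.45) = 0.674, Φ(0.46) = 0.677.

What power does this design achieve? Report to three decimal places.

Power ≈ 0.655

z_β = δ·√(n/(σ₁²+σ₂²)) − z_α
    = 2.1 · √(327/512) − 1.282
    = 2.1 · 0.79917 − 1.282
    = 1.6783 − 1.282 = 0.3963 → 0.40
Power = Φ(0.40) = 0.655.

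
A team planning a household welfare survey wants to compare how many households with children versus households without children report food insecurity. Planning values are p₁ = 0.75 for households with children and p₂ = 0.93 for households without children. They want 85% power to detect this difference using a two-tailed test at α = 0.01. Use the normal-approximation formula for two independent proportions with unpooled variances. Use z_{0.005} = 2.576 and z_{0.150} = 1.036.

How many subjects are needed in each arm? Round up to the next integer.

n = 102 per group

n = (z_{α/2} + z_β)² · [p₁(1−p₁) + p₂(1−p₂)] / (p₁ − p₂)²
  = (2.576 + 1.036)² · (0.75·0.25 + 0.93·0.07) / (-0.18)²
  = (3.612)² · (0.1875 + 0.0651) / 0.0324
  = 13.0465 · 0.2526 / 0.0324
  = 101.71
Round up → n = 102 per group.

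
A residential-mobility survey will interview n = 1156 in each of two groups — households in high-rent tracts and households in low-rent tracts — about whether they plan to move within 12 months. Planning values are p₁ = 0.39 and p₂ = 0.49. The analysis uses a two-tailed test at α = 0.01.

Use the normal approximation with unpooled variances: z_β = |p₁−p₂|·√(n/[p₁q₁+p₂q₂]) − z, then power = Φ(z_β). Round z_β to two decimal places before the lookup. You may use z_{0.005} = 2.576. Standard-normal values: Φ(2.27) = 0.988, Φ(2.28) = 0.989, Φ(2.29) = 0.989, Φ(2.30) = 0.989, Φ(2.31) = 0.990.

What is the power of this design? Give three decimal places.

Power ≈ 0.989

z_β = |p₁−p₂|·√(n/[p₁q₁+p₂q₂]) − z_{α/2}
    = 0.10 · √(1156/0.4878) − 2.576
    = 0.10 · 48.6808 − 2.576
    = 4.8681 − 2.576 = 2.2921 → 2.29
Power = Φ(2.29) = 0.989.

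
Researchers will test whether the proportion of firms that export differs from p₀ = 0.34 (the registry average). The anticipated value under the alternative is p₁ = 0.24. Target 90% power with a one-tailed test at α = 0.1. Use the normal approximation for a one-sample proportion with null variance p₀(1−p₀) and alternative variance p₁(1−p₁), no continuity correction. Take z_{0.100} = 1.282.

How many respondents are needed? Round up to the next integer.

n = 134

n = [z_α·√(p₀q₀) + z_β·√(p₁q₁)]² / (p₁ − p₀)²
  = [1.282·√(0.34·0.66) + 1.282·√(0.24·0.76)]² / (-0.10)²
  = [1.282·0.4737 + 1.282·0.4271]² / 0.0100
  = [1.1548]² / 0.0100
  = 133.36
Round up → n = 134.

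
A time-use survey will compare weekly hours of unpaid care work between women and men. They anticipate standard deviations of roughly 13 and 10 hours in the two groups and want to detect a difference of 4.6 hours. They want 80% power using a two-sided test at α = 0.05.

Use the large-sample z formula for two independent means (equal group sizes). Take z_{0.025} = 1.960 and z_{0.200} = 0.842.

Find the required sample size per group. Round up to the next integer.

n = (z_{α/2} + z_β)² · (σ₁² + σ₂²) / δ²
  = (1.960 + 0.842)² · (13² + 10² = 269) / 4.6²
  = 7.8512 · 269 / 21.16
  = 99.81
Round up → n = 100 per group.

n = 100 per group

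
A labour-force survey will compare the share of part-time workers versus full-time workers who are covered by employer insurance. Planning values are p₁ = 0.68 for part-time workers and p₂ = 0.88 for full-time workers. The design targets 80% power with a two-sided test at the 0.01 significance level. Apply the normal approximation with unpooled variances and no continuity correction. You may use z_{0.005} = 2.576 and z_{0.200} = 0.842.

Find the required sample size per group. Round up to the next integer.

n = (z_{α/2} + z_β)² · [p₁(1−p₁) + p₂(1−p₂)] / (p₁ − p₂)²
  = (2.576 + 0.842)² · (0.68·0.32 + 0.88·0.12) / (-0.20)²
  = (3.418)² · (0.2176 + 0.1056) / 0.0400
  = 11.6827 · 0.3232 / 0.0400
  = 94.40
Round up → n = 95 per group.

n = 95 per group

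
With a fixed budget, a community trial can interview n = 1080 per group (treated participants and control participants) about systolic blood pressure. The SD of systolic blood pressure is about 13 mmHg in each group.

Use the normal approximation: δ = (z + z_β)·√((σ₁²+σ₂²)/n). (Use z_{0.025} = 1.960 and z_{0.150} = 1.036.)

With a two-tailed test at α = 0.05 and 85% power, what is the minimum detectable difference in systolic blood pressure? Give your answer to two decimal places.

Minimum detectable difference ≈ 1.68 mmHg

δ = (z_{α/2} + z_β) · √((σ₁²+σ₂²)/n)
  = (1.960 + 1.036) · √(338/1080)
  = 2.996 · √0.31296
  = 2.996 · 0.5594
  = 1.6761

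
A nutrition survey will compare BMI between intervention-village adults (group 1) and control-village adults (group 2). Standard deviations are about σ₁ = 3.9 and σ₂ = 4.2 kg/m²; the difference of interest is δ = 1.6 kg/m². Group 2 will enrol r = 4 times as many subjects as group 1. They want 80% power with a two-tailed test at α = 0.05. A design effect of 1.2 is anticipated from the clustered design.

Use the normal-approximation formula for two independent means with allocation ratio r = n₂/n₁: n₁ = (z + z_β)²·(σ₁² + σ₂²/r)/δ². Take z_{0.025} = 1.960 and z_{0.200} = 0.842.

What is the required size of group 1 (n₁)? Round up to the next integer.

n₁ = (z_{α/2} + z_β)² · (σ₁² + σ₂²/r) / δ²
   = (1.960 + 0.842)² · (3.9² + 4.2²/4) / 1.6²
   = 7.8512 · (15.21 + 4.41) / 2.56
   = 7.8512 · 19.62 / 2.56
   = 60.17
Design effect: 1.2 × 60.17 = 72.21.
Round up → n₁ = 73; n₂ = r·n₁ = 4 × 73 = 292.

n₁ = 73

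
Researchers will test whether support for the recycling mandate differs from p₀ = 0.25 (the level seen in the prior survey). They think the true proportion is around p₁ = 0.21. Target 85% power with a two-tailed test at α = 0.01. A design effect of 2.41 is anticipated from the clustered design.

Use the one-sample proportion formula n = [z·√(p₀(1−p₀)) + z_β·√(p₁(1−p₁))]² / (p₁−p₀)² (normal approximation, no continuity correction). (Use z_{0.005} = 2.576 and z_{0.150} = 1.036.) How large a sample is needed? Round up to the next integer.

n = 3561

n = [z_{α/2}·√(p₀q₀) + z_β·√(p₁q₁)]² / (p₁ − p₀)²
  = [2.576·√(0.25·0.75) + 1.036·√(0.21·0.79)]² / (-0.04)²
  = [2.576·0.4330 + 1.036·0.4073]² / 0.0016
  = [1.5374]² / 0.0016
  = 1477.27
Design effect: 2.41 × 1477.27 = 3560.23.
Round up → n = 3561.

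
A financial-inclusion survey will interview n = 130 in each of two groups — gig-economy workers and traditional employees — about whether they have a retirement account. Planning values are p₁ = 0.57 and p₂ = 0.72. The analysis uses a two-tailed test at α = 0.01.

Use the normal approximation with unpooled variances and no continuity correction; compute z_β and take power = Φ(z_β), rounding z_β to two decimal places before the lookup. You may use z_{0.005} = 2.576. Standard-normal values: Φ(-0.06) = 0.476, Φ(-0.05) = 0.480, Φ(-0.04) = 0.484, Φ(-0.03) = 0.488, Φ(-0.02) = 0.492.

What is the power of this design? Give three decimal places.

z_β = |p₁−p₂|·√(n/[p₁q₁+p₂q₂]) − z_{α/2}
    = 0.15 · √(130/0.4467) − 2.576
    = 0.15 · 17.0594 − 2.576
    = 2.5589 − 2.576 = -0.0171 → -0.02
Power = Φ(-0.02) = 0.492.

Power ≈ 0.492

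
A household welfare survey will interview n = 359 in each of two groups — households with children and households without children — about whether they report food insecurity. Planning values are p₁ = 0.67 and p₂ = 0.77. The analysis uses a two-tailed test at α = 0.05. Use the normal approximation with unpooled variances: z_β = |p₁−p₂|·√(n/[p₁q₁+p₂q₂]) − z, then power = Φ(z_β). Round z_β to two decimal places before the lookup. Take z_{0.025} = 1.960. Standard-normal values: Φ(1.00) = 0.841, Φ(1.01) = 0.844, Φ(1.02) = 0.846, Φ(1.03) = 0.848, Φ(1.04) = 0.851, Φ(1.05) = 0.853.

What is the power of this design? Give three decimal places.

Power ≈ 0.851

z_β = |p₁−p₂|·√(n/[p₁q₁+p₂q₂]) − z_{α/2}
    = 0.10 · √(359/0.3982) − 1.960
    = 0.10 · 30.0259 − 1.960
    = 3.0026 − 1.960 = 1.0426 → 1.04
Power = Φ(1.04) = 0.851.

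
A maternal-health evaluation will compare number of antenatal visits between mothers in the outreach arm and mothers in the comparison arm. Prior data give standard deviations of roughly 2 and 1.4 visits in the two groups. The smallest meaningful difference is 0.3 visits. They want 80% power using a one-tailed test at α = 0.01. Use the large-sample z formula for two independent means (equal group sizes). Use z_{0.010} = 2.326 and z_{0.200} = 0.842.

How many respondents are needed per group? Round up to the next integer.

n = 665 per group

n = (z_α + z_β)² · (σ₁² + σ₂²) / δ²
  = (2.326 + 0.842)² · (2² + 1.4² = 5.96) / 0.3²
  = 10.0362 · 5.96 / 0.09
  = 664.62
Round up → n = 665 per group.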